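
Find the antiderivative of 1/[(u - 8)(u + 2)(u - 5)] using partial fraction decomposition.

Cover-up: A = 1/30, B = 1/70, C = -1/21. Decomposition: (1/30)/(u - 8) + (1/70)/(u + 2) - (1/21)/(u - 5). Integrate each term: (1/30) ln|(u - 8)| + (1/70) ln|(u + 2)| - (1/21) ln|(u - 5)| + C


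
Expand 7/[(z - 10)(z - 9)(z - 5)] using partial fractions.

Using cover-up method: A = 7/5, B = -7/4, C = 7/20
Result: (7/5)/(z - 10) - (7/4)/(z - 9) + (7/20)/(z - 5)


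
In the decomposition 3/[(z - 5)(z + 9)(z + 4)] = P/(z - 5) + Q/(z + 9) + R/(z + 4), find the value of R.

Cover-up at z = -4: R = 3/[(-4 - 5)(-4 + 9)] = 3/[(-9)(5)] = -3/45 = -1/15


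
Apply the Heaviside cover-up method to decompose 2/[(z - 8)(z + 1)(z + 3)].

Cover (z - 8), z=8: α = 2/[(8 + 1)(8 + 3)] = 2/99. Cover (z + 1), z=-1: β = 2/[(-1 - 8)(-1 + 3)] = -1/9. Cover (z + 3), z=-3: γ = 2/[(-3 - 8)(-3 + 1)] = 1/11.
Result: (2/99)/(z - 8) - (1/9)/(z + 1) + (1/11)/(z + 3)


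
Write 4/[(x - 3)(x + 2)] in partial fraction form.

4/(x - 3)(x + 2) = α/(x - 3) + β/(x + 2). α = 4/(3 + 2) = 4/5, β = 4/(-2 - 3) = -4/5
Result: (4/5)/(x - 3) - (4/5)/(x + 2)


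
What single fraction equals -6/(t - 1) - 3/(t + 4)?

Common denominator (t - 1)(t + 4). Numerator: -6(t + 4) - 3(t - 1) = (-6t - 24) - (3t - 3) = -9t - 21
Result: (-9t - 21)/[(t - 1)(t + 4)]


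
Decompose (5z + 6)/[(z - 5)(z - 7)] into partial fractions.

At z=5: A = (5·5 + 6)/(5 - 7) = -31/2. At z=7: B = (5·7 + 6)/(7 - 5) = 41/2
Result: (-31/2)/(z - 5) + (41/2)/(z - 7)


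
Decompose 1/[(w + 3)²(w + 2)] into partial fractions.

Cover-up at w=-2: C = 1/(-2 + 3)² = 1. Cover-up at w=-3: B = 1/(-3 + 2) = -1. Comparing w² coeff: A = -C = -1
Result: -1/(w + 3) - 1/(w + 3)² + 1/(w + 2)


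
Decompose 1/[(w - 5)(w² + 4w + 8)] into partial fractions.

Cover-up at w = 5: α = 1/(5² + 4·5 + 8) = 1/53. Then β = -α = -1/53, γ = -α·(4 + 5) = -9/53
Result: (1/53)/(w - 5) - ((1/53)w + 9/53)/(w² + 4w + 8)


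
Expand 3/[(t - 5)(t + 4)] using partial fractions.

3/(t - 5)(t + 4) = A/(t - 5) + B/(t + 4). A = 3/(5 + 4) = 1/3, B = 3/(-4 - 5) = -1/3
Result: (1/3)/(t - 5) - (1/3)/(t + 4)


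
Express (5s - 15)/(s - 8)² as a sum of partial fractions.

(5s - 15) = A(s - 8) + B. At s = 8: B = 5·8 - 15 = 25. Coeff of s: A = 5
Result: 5/(s - 8) + 25/(s - 8)²


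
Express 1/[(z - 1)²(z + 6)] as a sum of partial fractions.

Cover-up at z=-6: C = 1/(-6 - 1)² = 1/49. Cover-up at z=1: B = 1/(1 + 6) = 1/7. Comparing z² coeff: A = -C = -1/49
Result: (-1/49)/(z - 1) + (1/7)/(z - 1)² + (1/49)/(z + 6)


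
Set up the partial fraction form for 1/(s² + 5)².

Repeated quadratic factor: (As + B)/(s² + 5) + (Cs + D)/(s² + 5)²


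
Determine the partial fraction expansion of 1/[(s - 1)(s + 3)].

1/(s - 1)(s + 3) = P/(s - 1) + Q/(s + 3). P = 1/(1 + 3) = 1/4, Q = 1/(-3 - 1) = -1/4
Result: (1/4)/(s - 1) - (1/4)/(s + 3)


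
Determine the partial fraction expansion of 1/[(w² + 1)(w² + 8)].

Coefficient matching gives α = γ = 0, β = 1/(8-1) = 1/7, δ = -β = -1/7
Result: (1/7)/(w² + 1) - (1/7)/(w² + 8)


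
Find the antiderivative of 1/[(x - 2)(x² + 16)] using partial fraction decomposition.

Cover-up at x=2: A = 1/(2²+16) = 1/20. Coeff matching: B = -1/20, C = -1/10. Decomposition: (1/20)/(x - 2) - ((1/20)x + 1/10)/(x² + 16). Integrate: linear → ln, quadratic → (1/2)ln + arctan: (1/20) ln|(x - 2)| - (1/40) ln(x² + 16) - (1/40) arctan(x/4) + C


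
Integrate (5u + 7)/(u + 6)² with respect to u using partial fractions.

Decompose: P = 5, Q = 5·(-6) + 7 = -23, so (5u + 7)/(u + 6)² = 5/(u + 6) - 23/(u + 6)². Integrate: ∫ P/(u + 6) du = 5 ln|(u + 6)|; ∫ Q/(u + 6)² du = 23/(u + 6). Sum: 5 ln|(u + 6)| + 23/(u + 6) + C


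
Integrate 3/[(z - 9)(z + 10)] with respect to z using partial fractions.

Decompose: 3/[(z - 9)(z + 10)] = (3/19)/(z - 9) - (3/19)/(z + 10). Integrate each term: (3/19) ln|(z - 9)| - (3/19) ln|(z + 10)| + C


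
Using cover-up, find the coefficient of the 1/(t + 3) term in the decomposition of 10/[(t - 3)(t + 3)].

Cover (t + 3), set t=-3: 10/((t - 3) at t=-3) = 10/(-6) = -5/3


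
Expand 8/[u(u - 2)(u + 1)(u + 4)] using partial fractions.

Using Heaviside cover-up: -1/u + (2/9)/(u - 2) + (8/9)/(u + 1) - (1/9)/(u + 4)


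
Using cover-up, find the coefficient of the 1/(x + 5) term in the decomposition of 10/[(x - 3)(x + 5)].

Cover (x + 5), set x=-5: 10/((x - 3) at x=-5) = 10/(-8) = -5/4


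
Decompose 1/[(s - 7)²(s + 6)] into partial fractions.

Cover-up at s=-6: R = 1/(-6 - 7)² = 1/169. Cover-up at s=7: Q = 1/(7 + 6) = 1/13. Comparing s² coeff: P = -R = -1/169
Result: (-1/169)/(s - 7) + (1/13)/(s - 7)² + (1/169)/(s + 6)


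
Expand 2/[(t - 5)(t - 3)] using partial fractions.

2/(t - 5)(t - 3) = P/(t - 5) + Q/(t - 3). P = 2/(5 - 3) = 1, Q = 2/(3 - 5) = -1
Result: 1/(t - 5) - 1/(t - 3)


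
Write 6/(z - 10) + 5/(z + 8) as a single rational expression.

Common denominator (z - 10)(z + 8). Numerator: 6(z + 8) + 5(z - 10) = (6z + 48) + (5z - 50) = 11z - 2
Result: (11z - 2)/[(z - 10)(z + 8)]


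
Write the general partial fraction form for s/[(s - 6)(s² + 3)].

Linear + irreducible quadratic: P/(s - 6) + (Qs + R)/(s² + 3)


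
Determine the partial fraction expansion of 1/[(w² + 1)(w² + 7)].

Coefficient matching gives α = γ = 0, β = 1/(7-1) = 1/6, δ = -β = -1/6
Result: (1/6)/(w² + 1) - (1/6)/(w² + 7)


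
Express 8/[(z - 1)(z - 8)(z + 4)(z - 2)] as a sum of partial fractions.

Using Heaviside cover-up: (8/35)/(z - 1) + (1/63)/(z - 8) - (1/45)/(z + 4) - (2/9)/(z - 2)


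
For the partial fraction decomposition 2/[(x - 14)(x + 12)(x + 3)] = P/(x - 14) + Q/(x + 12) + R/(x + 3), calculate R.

Cover-up at x = -3: R = 2/[(-3 - 14)(-3 + 12)] = 2/[(-17)(9)] = -2/153


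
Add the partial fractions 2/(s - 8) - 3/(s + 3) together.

Common denominator (s - 8)(s + 3). Numerator: 2(s + 3) - 3(s - 8) = (2s + 6) - (3s - 24) = -s + 30
Result: (-s + 30)/[(s - 8)(s + 3)]


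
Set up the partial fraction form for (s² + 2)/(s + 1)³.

Repeated linear factor (power 3): α/(s + 1) + β/(s + 1)² + γ/(s + 1)³


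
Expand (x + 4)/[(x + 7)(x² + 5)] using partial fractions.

At x=-7: α = (1·(-7) + 4)/((-7)² + 5) = -1/18. β = -α = 1/18, γ = 1 - (-7)·α = 11/18
Result: (-1/18)/(x + 7) + ((1/18)x + 11/18)/(x² + 5)


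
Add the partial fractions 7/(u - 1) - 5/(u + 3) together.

Common denominator (u - 1)(u + 3). Numerator: 7(u + 3) - 5(u - 1) = (7u + 21) - (5u - 5) = 2u + 26
Result: (2u + 26)/[(u - 1)(u + 3)]


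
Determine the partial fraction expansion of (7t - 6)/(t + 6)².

(7t - 6) = P(t + 6) + Q. At t = -6: Q = 7·(-6) - 6 = -48. Coeff of t: P = 7
Result: 7/(t + 6) - 48/(t + 6)²


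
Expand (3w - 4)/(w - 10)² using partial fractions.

(3w - 4) = P(w - 10) + Q. At w = 10: Q = 3·10 - 4 = 26. Coeff of w: P = 3
Result: 3/(w - 10) + 26/(w - 10)²


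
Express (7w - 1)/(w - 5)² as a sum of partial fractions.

(7w - 1) = A(w - 5) + B. At w = 5: B = 7·5 - 1 = 34. Coeff of w: A = 7
Result: 7/(w - 5) + 34/(w - 5)²


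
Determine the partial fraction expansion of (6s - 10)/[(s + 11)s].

At s=-11: P = (6·(-11) - 10)/(-11 - 0) = 76/11. At s=0: Q = (6·0 - 10)/(0 + 11) = -10/11
Result: (76/11)/(s + 11) - (10/11)/s


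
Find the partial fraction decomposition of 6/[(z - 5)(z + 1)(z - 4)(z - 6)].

Using Heaviside cover-up: -1/(z - 5) - (1/35)/(z + 1) + (3/5)/(z - 4) + (3/7)/(z - 6)


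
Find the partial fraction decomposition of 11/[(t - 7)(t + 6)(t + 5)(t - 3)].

Using Heaviside cover-up: (11/624)/(t - 7) - (11/117)/(t + 6) + (11/96)/(t + 5) - (11/288)/(t - 3)


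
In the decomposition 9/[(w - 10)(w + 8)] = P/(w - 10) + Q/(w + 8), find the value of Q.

Cover-up at w = -8: Q = 9/(-8 - 10) = -9/18 = -1/2


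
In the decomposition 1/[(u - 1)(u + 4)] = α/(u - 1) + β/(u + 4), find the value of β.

Cover-up at u = -4: β = 1/(-4 - 1) = -1/5


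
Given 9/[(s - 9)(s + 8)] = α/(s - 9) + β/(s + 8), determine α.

Cover-up at s = 9: α = 9/(9 + 8) = 9/17


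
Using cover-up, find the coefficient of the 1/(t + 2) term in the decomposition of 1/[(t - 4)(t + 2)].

Cover (t + 2), set t=-2: 1/((t - 4) at t=-2) = 1/(-6) = -1/6


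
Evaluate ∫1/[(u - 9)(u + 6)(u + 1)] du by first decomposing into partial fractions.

Cover-up: A = 1/150, B = 1/75, C = -1/50. Decomposition: (1/150)/(u - 9) + (1/75)/(u + 6) - (1/50)/(u + 1). Integrate each term: (1/150) ln|(u - 9)| + (1/75) ln|(u + 6)| - (1/50) ln|(u + 1)| + C


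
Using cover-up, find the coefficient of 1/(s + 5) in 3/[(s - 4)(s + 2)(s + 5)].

Cover (s + 5), set s=-5: 3/[(-5 - 4)(-5 + 2)] = 1/9


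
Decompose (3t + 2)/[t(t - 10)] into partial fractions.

At t=0: α = (3·0 + 2)/(0 - 10) = -1/5. At t=10: β = (3·10 + 2)/(10 - 0) = 16/5
Result: (-1/5)/t + (16/5)/(t - 10)


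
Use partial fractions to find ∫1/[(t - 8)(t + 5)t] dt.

Cover-up: P = 1/104, Q = 1/65, R = -1/40. Decomposition: (1/104)/(t - 8) + (1/65)/(t + 5) - (1/40)/t. Integrate each term: (1/104) ln|(t - 8)| + (1/65) ln|(t + 5)| - (1/40) ln|t| + C


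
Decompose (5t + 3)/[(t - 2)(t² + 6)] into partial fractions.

At t=2: P = (5·2 + 3)/(2² + 6) = 13/10. Q = -P = -13/10, R = 5 - 2·P = 12/5
Result: (13/10)/(t - 2) - ((13/10)t - 12/5)/(t² + 6)


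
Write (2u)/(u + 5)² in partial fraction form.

(2u) = α(u + 5) + β. At u = -5: β = 2·(-5) + 0 = -10. Coeff of u: α = 2
Result: 2/(u + 5) - 10/(u + 5)²


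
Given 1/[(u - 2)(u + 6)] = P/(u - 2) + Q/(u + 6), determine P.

Cover-up at u = 2: P = 1/(2 + 6) = 1/8


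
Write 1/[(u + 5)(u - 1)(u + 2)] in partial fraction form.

Using cover-up method: A = 1/18, B = 1/18, C = -1/9
Result: (1/18)/(u + 5) + (1/18)/(u - 1) - (1/9)/(u + 2)


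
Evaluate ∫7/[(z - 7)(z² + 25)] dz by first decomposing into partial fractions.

Cover-up at z=7: P = 7/(7²+25) = 7/74. Coeff matching: Q = -7/74, R = -49/74. Decomposition: (7/74)/(z - 7) - ((7/74)z + 49/74)/(z² + 25). Integrate: linear → ln, quadratic → (1/2)ln + arctan: (7/74) ln|(z - 7)| - (7/148) ln(z² + 25) - (49/370) arctan(z/5) + C


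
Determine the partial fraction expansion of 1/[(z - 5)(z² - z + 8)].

Cover-up at z = 5: α = 1/(5² - 1·5 + 8) = 1/28. Then β = -α = -1/28, γ = -α·(-1 + 5) = -1/7
Result: (1/28)/(z - 5) - ((1/28)z + 1/7)/(z² - z + 8)


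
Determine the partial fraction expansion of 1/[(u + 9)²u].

Cover-up at u=0: C = 1/(0 + 9)² = 1/81. Cover-up at u=-9: B = 1/(-9 - 0) = -1/9. Comparing u² coeff: A = -C = -1/81
Result: (-1/81)/(u + 9) - (1/9)/(u + 9)² + (1/81)/u


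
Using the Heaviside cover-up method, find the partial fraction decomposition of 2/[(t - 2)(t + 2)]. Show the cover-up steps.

Cover (t - 2): set t=2, get P = 2/(2 + 2) = 1/2. Cover (t + 2): set t=-2, get Q = 2/(-2 - 2) = -1/2.
Result: (1/2)/(t - 2) - (1/2)/(t + 2)


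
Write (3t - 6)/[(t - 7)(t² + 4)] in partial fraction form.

At t=7: P = (3·7 - 6)/(7² + 4) = 15/53. Q = -P = -15/53, R = 3 - 7·P = 54/53
Result: (15/53)/(t - 7) - ((15/53)t - 54/53)/(t² + 4)


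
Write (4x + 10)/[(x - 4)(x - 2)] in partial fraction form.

At x=4: P = (4·4 + 10)/(4 - 2) = 13. At x=2: Q = (4·2 + 10)/(2 - 4) = -9
Result: 13/(x - 4) - 9/(x - 2)


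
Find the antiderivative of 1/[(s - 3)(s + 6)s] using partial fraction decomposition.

Cover-up: A = 1/27, B = 1/54, C = -1/18. Decomposition: (1/27)/(s - 3) + (1/54)/(s + 6) - (1/18)/s. Integrate each term: (1/27) ln|(s - 3)| + (1/54) ln|(s + 6)| - (1/18) ln|s| + C


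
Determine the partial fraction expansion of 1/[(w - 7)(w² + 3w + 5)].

Cover-up at w = 7: α = 1/(7² + 3·7 + 5) = 1/75. Then β = -α = -1/75, γ = -α·(3 + 7) = -2/15
Result: (1/75)/(w - 7) - ((1/75)w + 2/15)/(w² + 3w + 5)


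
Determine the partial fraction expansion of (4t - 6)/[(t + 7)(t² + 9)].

At t=-7: A = (4·(-7) - 6)/((-7)² + 9) = -17/29. B = -A = 17/29, C = 4 - (-7)·A = -3/29
Result: (-17/29)/(t + 7) + ((17/29)t - 3/29)/(t² + 9)


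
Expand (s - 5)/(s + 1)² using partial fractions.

(s - 5) = A(s + 1) + B. At s = -1: B = 1·(-1) - 5 = -6. Coeff of s: A = 1
Result: 1/(s + 1) - 6/(s + 1)²


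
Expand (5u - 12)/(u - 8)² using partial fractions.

(5u - 12) = A(u - 8) + B. At u = 8: B = 5·8 - 12 = 28. Coeff of u: A = 5
Result: 5/(u - 8) + 28/(u - 8)²


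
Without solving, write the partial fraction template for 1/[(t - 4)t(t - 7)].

Three distinct linear factors: A/(t - 4) + B/t + C/(t - 7)


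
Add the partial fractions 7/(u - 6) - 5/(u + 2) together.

Common denominator (u - 6)(u + 2). Numerator: 7(u + 2) - 5(u - 6) = (7u + 14) - (5u - 30) = 2u + 44
Result: (2u + 44)/[(u - 6)(u + 2)]


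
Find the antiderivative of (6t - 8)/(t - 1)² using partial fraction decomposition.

Decompose: P = 6, Q = 6·1 - 8 = -2, so (6t - 8)/(t - 1)² = 6/(t - 1) - 2/(t - 1)². Integrate: ∫ P/(t - 1) dt = 6 ln|(t - 1)|; ∫ Q/(t - 1)² dt = 2/(t - 1). Sum: 6 ln|(t - 1)| + 2/(t - 1) + C


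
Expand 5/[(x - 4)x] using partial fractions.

5/(x - 4)x = A/(x - 4) + B/x. A = 5/(4 - 0) = 5/4, B = 5/(0 - 4) = -5/4
Result: (5/4)/(x - 4) - (5/4)/x


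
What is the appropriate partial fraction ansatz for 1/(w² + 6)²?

Repeated quadratic factor: (Pw + Q)/(w² + 6) + (Rw + S)/(w² + 6)²


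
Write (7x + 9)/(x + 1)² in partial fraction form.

(7x + 9) = P(x + 1) + Q. At x = -1: Q = 7·(-1) + 9 = 2. Coeff of x: P = 7
Result: 7/(x + 1) + 2/(x + 1)²


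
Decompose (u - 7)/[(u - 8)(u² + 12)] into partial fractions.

At u=8: α = (1·8 - 7)/(8² + 12) = 1/76. β = -α = -1/76, γ = 1 - 8·α = 17/19
Result: (1/76)/(u - 8) - ((1/76)u - 17/19)/(u² + 12)


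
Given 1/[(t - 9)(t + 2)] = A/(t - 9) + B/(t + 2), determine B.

Cover-up at t = -2: B = 1/(-2 - 9) = -1/11


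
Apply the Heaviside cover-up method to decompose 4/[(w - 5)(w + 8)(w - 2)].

Cover (w - 5), w=5: α = 4/[(5 + 8)(5 - 2)] = 4/39. Cover (w + 8), w=-8: β = 4/[(-8 - 5)(-8 - 2)] = 2/65. Cover (w - 2), w=2: γ = 4/[(2 - 5)(2 + 8)] = -2/15.
Result: (4/39)/(w - 5) + (2/65)/(w + 8) - (2/15)/(w - 2)


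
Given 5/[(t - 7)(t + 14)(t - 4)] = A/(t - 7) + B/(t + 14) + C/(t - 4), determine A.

Cover-up at t = 7: A = 5/[(7 + 14)(7 - 4)] = 5/[(21)(3)] = 5/63


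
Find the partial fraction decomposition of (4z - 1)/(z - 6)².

(4z - 1) = A(z - 6) + B. At z = 6: B = 4·6 - 1 = 23. Coeff of z: A = 4
Result: 4/(z - 6) + 23/(z - 6)²


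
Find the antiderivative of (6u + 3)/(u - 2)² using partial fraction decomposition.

Decompose: P = 6, Q = 6·2 + 3 = 15, so (6u + 3)/(u - 2)² = 6/(u - 2) + 15/(u - 2)². Integrate: ∫ P/(u - 2) du = 6 ln|(u - 2)|; ∫ Q/(u - 2)² du = -15/(u - 2). Sum: 6 ln|(u - 2)| - 15/(u - 2) + C


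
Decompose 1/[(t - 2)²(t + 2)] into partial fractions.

Cover-up at t=-2: R = 1/(-2 - 2)² = 1/16. Cover-up at t=2: Q = 1/(2 + 2) = 1/4. Comparing t² coeff: P = -R = -1/16
Result: (-1/16)/(t - 2) + (1/4)/(t - 2)² + (1/16)/(t + 2)


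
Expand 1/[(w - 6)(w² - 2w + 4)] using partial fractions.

Cover-up at w = 6: P = 1/(6² - 2·6 + 4) = 1/28. Then Q = -P = -1/28, R = -P·(-2 + 6) = -1/7
Result: (1/28)/(w - 6) - ((1/28)w + 1/7)/(w² - 2w + 4)


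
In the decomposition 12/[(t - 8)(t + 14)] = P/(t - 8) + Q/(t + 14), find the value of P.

Cover-up at t = 8: P = 12/(8 + 14) = 12/22 = 6/11


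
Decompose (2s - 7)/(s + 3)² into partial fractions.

(2s - 7) = P(s + 3) + Q. At s = -3: Q = 2·(-3) - 7 = -13. Coeff of s: P = 2
Result: 2/(s + 3) - 13/(s + 3)²


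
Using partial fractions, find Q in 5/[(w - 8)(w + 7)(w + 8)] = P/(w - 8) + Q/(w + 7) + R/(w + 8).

Cover-up at w = -7: Q = 5/[(-7 - 8)(-7 + 8)] = 5/[(-15)(1)] = -5/15 = -1/3


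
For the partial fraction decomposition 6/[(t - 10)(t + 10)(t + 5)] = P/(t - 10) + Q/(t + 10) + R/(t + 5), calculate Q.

Cover-up at t = -10: Q = 6/[(-10 - 10)(-10 + 5)] = 6/[(-20)(-5)] = 6/100 = 3/50


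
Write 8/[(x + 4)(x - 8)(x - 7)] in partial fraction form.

Using cover-up method: α = 2/33, β = 2/3, γ = -8/11
Result: (2/33)/(x + 4) + (2/3)/(x - 8) - (8/11)/(x - 7)


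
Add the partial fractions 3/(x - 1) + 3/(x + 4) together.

Common denominator (x - 1)(x + 4). Numerator: 3(x + 4) + 3(x - 1) = (3x + 12) + (3x - 3) = 6x + 9
Result: (6x + 9)/[(x - 1)(x + 4)]


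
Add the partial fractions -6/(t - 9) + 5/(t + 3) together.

Common denominator (t - 9)(t + 3). Numerator: -6(t + 3) + 5(t - 9) = (-6t - 18) + (5t - 45) = -t - 63
Result: (-t - 63)/[(t - 9)(t + 3)]


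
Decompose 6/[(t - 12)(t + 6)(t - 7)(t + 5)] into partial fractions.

Using Heaviside cover-up: (1/255)/(t - 12) - (1/39)/(t + 6) - (1/130)/(t - 7) + (1/34)/(t + 5)


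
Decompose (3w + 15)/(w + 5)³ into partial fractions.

(3w + 15) = P(w + 5)² + Q(w + 5) + R. At w = -5: R = 3·(-5) + 15 = 0. Coefficients: P = 0, Q = 3
Result: 3/(w + 5)²


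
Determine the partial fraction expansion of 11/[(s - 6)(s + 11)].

11/(s - 6)(s + 11) = α/(s - 6) + β/(s + 11). α = 11/(6 + 11) = 11/17, β = 11/(-11 - 6) = -11/17
Result: (11/17)/(s - 6) - (11/17)/(s + 11)


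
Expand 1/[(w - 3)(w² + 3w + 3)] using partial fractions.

Cover-up at w = 3: P = 1/(3² + 3·3 + 3) = 1/21. Then Q = -P = -1/21, R = -P·(3 + 3) = -2/7
Result: (1/21)/(w - 3) - ((1/21)w + 2/7)/(w² + 3w + 3)


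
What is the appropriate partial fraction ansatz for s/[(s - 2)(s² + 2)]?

Linear + irreducible quadratic: P/(s - 2) + (Qs + R)/(s² + 2)


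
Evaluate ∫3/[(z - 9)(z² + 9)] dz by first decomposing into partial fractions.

Cover-up at z=9: P = 3/(9²+9) = 1/30. Coeff matching: Q = -1/30, R = -3/10. Decomposition: (1/30)/(z - 9) - ((1/30)z + 3/10)/(z² + 9). Integrate: linear → ln, quadratic → (1/2)ln + arctan: (1/30) ln|(z - 9)| - (1/60) ln(z² + 9) - (1/10) arctan(z/3) + C


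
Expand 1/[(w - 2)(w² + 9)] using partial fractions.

Cover-up at w = 2: A = 1/(2² + 9) = 1/13. Then B = -A = -1/13, C = -A·(0 + 2) = -2/13
Result: (1/13)/(w - 2) - ((1/13)w + 2/13)/(w² + 9)


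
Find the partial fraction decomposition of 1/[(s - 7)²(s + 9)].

Cover-up at s=-9: R = 1/(-9 - 7)² = 1/256. Cover-up at s=7: Q = 1/(7 + 9) = 1/16. Comparing s² coeff: P = -R = -1/256
Result: (-1/256)/(s - 7) + (1/16)/(s - 7)² + (1/256)/(s + 9)


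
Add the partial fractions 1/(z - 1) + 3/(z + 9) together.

Common denominator (z - 1)(z + 9). Numerator: 1(z + 9) + 3(z - 1) = (z + 9) + (3z - 3) = 4z + 6
Result: (4z + 6)/[(z - 1)(z + 9)]


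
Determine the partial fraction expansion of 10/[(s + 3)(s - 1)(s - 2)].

Using cover-up method: α = 1/2, β = -5/2, γ = 2
Result: (1/2)/(s + 3) - (5/2)/(s - 1) + 2/(s - 2)


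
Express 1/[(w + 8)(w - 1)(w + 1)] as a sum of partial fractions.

Using cover-up method: A = 1/63, B = 1/18, C = -1/14
Result: (1/63)/(w + 8) + (1/18)/(w - 1) - (1/14)/(w + 1)


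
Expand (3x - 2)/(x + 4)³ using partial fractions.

(3x - 2) = A(x + 4)² + B(x + 4) + C. At x = -4: C = 3·(-4) - 2 = -14. Coefficients: A = 0, B = 3
Result: 3/(x + 4)² - 14/(x + 4)³


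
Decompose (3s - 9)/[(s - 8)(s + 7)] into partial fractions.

At s=8: A = (3·8 - 9)/(8 + 7) = 1. At s=-7: B = (3·(-7) - 9)/(-7 - 8) = 2
Result: 1/(s - 8) + 2/(s + 7)


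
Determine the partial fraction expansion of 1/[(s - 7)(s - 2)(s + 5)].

Using cover-up method: α = 1/60, β = -1/35, γ = 1/84
Result: (1/60)/(s - 7) - (1/35)/(s - 2) + (1/84)/(s + 5)


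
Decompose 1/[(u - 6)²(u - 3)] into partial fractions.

Cover-up at u=3: γ = 1/(3 - 6)² = 1/9. Cover-up at u=6: β = 1/(6 - 3) = 1/3. Comparing u² coeff: α = -γ = -1/9
Result: (-1/9)/(u - 6) + (1/3)/(u - 6)² + (1/9)/(u - 3)


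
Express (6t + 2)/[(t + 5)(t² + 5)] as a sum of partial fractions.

At t=-5: A = (6·(-5) + 2)/((-5)² + 5) = -14/15. B = -A = 14/15, C = 6 - (-5)·A = 4/3
Result: (-14/15)/(t + 5) + ((14/15)t + 4/3)/(t² + 5)


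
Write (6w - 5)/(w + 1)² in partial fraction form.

(6w - 5) = P(w + 1) + Q. At w = -1: Q = 6·(-1) - 5 = -11. Coeff of w: P = 6
Result: 6/(w + 1) - 11/(w + 1)²


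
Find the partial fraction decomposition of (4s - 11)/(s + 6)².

(4s - 11) = α(s + 6) + β. At s = -6: β = 4·(-6) - 11 = -35. Coeff of s: α = 4
Result: 4/(s + 6) - 35/(s + 6)²


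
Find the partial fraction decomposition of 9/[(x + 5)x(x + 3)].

Using cover-up method: P = 9/10, Q = 3/5, R = -3/2
Result: (9/10)/(x + 5) + (3/5)/x - (3/2)/(x + 3)


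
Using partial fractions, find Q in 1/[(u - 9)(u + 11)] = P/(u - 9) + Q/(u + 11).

Cover-up at u = -11: Q = 1/(-11 - 9) = -1/20


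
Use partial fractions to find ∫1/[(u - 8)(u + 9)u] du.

Cover-up: A = 1/136, B = 1/153, C = -1/72. Decomposition: (1/136)/(u - 8) + (1/153)/(u + 9) - (1/72)/u. Integrate each term: (1/136) ln|(u - 8)| + (1/153) ln|(u + 9)| - (1/72) ln|u| + C


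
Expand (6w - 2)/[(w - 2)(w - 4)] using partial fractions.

At w=2: α = (6·2 - 2)/(2 - 4) = -5. At w=4: β = (6·4 - 2)/(4 - 2) = 11
Result: -5/(w - 2) + 11/(w - 4)


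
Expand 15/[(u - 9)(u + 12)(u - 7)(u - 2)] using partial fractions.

Using Heaviside cover-up: (5/98)/(u - 9) - (5/1862)/(u + 12) - (3/38)/(u - 7) + (3/98)/(u - 2)


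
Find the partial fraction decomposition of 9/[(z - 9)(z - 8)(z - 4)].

Using cover-up method: α = 9/5, β = -9/4, γ = 9/20
Result: (9/5)/(z - 9) - (9/4)/(z - 8) + (9/20)/(z - 4)


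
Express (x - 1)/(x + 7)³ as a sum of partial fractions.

(x - 1) = P(x + 7)² + Q(x + 7) + R. At x = -7: R = 1·(-7) - 1 = -8. Coefficients: P = 0, Q = 1
Result: 1/(x + 7)² - 8/(x + 7)³


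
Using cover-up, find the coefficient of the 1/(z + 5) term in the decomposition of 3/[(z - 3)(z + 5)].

Cover (z + 5), set z=-5: 3/((z - 3) at z=-5) = 3/(-8) = -3/8


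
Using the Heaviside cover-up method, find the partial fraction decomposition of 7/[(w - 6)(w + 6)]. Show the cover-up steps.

Cover (w - 6): set w=6, get α = 7/(6 + 6) = 7/12. Cover (w + 6): set w=-6, get β = 7/(-6 - 6) = -7/12.
Result: (7/12)/(w - 6) - (7/12)/(w + 6)


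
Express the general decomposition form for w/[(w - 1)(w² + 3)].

Linear + irreducible quadratic: A/(w - 1) + (Bw + C)/(w² + 3)


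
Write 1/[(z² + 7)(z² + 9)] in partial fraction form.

Coefficient matching gives A = C = 0, B = 1/(9-7) = 1/2, D = -B = -1/2
Result: (1/2)/(z² + 7) - (1/2)/(z² + 9)


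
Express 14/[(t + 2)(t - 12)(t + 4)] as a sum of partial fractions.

Using cover-up method: P = -1/2, Q = 1/16, R = 7/16
Result: (-1/2)/(t + 2) + (1/16)/(t - 12) + (7/16)/(t + 4)


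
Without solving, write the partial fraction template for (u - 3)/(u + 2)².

Repeated linear factor: α/(u + 2) + β/(u + 2)²


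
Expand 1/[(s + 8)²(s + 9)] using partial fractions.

Cover-up at s=-9: R = 1/(-9 + 8)² = 1. Cover-up at s=-8: Q = 1/(-8 + 9) = 1. Comparing s² coeff: P = -R = -1
Result: -1/(s + 8) + 1/(s + 8)² + 1/(s + 9)


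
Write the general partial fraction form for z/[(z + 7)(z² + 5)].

Linear + irreducible quadratic: α/(z + 7) + (βz + γ)/(z² + 5)


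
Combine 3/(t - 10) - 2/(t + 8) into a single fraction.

Common denominator (t - 10)(t + 8). Numerator: 3(t + 8) - 2(t - 10) = (3t + 24) - (2t - 20) = t + 44
Result: (t + 44)/[(t - 10)(t + 8)]


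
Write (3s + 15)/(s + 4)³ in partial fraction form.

(3s + 15) = A(s + 4)² + B(s + 4) + C. At s = -4: C = 3·(-4) + 15 = 3. Coefficients: A = 0, B = 3
Result: 3/(s + 4)² + 3/(s + 4)³


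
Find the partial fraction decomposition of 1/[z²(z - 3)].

Cover-up at z=3: R = 1/(3 - 0)² = 1/9. Cover-up at z=0: Q = 1/(0 - 3) = -1/3. Comparing z² coeff: P = -R = -1/9
Result: (-1/9)/z - (1/3)/z² + (1/9)/(z - 3)


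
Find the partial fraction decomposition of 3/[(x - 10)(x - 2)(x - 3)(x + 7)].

Using Heaviside cover-up: (3/952)/(x - 10) + (1/24)/(x - 2) - (3/70)/(x - 3) - (1/510)/(x + 7)


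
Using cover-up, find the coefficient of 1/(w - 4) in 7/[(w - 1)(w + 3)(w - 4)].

Cover (w - 4), set w=4: 7/[(4 - 1)(4 + 3)] = 1/3


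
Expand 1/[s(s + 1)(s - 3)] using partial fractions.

Using cover-up method: P = -1/3, Q = 1/4, R = 1/12
Result: (-1/3)/s + (1/4)/(s + 1) + (1/12)/(s - 3)


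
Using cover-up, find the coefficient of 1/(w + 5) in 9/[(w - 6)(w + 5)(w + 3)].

Cover (w + 5), set w=-5: 9/[(-5 - 6)(-5 + 3)] = 9/22


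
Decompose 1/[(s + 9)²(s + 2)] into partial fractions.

Cover-up at s=-2: γ = 1/(-2 + 9)² = 1/49. Cover-up at s=-9: β = 1/(-9 + 2) = -1/7. Comparing s² coeff: α = -γ = -1/49
Result: (-1/49)/(s + 9) - (1/7)/(s + 9)² + (1/49)/(s + 2)


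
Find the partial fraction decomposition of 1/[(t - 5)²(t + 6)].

Cover-up at t=-6: γ = 1/(-6 - 5)² = 1/121. Cover-up at t=5: β = 1/(5 + 6) = 1/11. Comparing t² coeff: α = -γ = -1/121
Result: (-1/121)/(t - 5) + (1/11)/(t - 5)² + (1/121)/(t + 6)


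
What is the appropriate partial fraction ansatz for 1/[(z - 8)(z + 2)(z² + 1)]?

Two linear + quadratic: A/(z - 8) + B/(z + 2) + (Cz + D)/(z² + 1)


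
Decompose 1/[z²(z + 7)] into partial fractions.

Cover-up at z=-7: γ = 1/(-7 - 0)² = 1/49. Cover-up at z=0: β = 1/(0 + 7) = 1/7. Comparing z² coeff: α = -γ = -1/49
Result: (-1/49)/z + (1/7)/z² + (1/49)/(z + 7)


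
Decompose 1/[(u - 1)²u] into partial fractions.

Cover-up at u=0: R = 1/(0 - 1)² = 1. Cover-up at u=1: Q = 1/(1 - 0) = 1. Comparing u² coeff: P = -R = -1
Result: -1/(u - 1) + 1/(u - 1)² + 1/u


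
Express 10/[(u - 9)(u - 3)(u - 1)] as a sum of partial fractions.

Using cover-up method: A = 5/24, B = -5/6, C = 5/8
Result: (5/24)/(u - 9) - (5/6)/(u - 3) + (5/8)/(u - 1)


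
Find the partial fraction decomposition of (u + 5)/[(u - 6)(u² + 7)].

At u=6: A = (1·6 + 5)/(6² + 7) = 11/43. B = -A = -11/43, C = 1 - 6·A = -23/43
Result: (11/43)/(u - 6) - ((11/43)u + 23/43)/(u² + 7)


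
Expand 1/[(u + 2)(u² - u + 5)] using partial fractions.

Cover-up at u = -2: A = 1/((-2)² - 1·(-2) + 5) = 1/11. Then B = -A = -1/11, C = -A·(-1 - 2) = 3/11
Result: (1/11)/(u + 2) - ((1/11)u - 3/11)/(u² - u + 5)


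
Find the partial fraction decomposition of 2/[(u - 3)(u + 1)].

2/(u - 3)(u + 1) = A/(u - 3) + B/(u + 1). A = 2/(3 + 1) = 1/2, B = 2/(-1 - 3) = -1/2
Result: (1/2)/(u - 3) - (1/2)/(u + 1)


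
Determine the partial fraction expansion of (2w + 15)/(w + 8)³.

(2w + 15) = P(w + 8)² + Q(w + 8) + R. At w = -8: R = 2·(-8) + 15 = -1. Coefficients: P = 0, Q = 2
Result: 2/(w + 8)² - 1/(w + 8)³


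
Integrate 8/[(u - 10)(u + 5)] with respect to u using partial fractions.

Decompose: 8/[(u - 10)(u + 5)] = (8/15)/(u - 10) - (8/15)/(u + 5). Integrate each term: (8/15) ln|(u - 10)| - (8/15) ln|(u + 5)| + C


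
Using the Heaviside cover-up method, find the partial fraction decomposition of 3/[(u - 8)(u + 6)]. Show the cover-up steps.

Cover (u - 8): set u=8, get A = 3/(8 + 6) = 3/14. Cover (u + 6): set u=-6, get B = 3/(-6 - 8) = -3/14.
Result: (3/14)/(u - 8) - (3/14)/(u + 6)


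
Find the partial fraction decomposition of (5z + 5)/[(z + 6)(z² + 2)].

At z=-6: A = (5·(-6) + 5)/((-6)² + 2) = -25/38. B = -A = 25/38, C = 5 - (-6)·A = 20/19
Result: (-25/38)/(z + 6) + ((25/38)z + 20/19)/(z² + 2)


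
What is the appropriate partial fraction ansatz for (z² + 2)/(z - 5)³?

Repeated linear factor (power 3): A/(z - 5) + B/(z - 5)² + C/(z - 5)³


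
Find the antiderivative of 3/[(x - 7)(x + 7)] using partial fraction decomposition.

Decompose: 3/[(x - 7)(x + 7)] = (3/14)/(x - 7) - (3/14)/(x + 7). Integrate each term: (3/14) ln|(x - 7)| - (3/14) ln|(x + 7)| + C


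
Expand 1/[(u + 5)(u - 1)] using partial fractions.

1/(u + 5)(u - 1) = P/(u + 5) + Q/(u - 1). P = 1/(-5 - 1) = -1/6, Q = 1/(1 + 5) = 1/6
Result: (-1/6)/(u + 5) + (1/6)/(u - 1)


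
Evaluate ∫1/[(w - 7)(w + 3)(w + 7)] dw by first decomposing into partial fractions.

Cover-up: P = 1/140, Q = -1/40, R = 1/56. Decomposition: (1/140)/(w - 7) - (1/40)/(w + 3) + (1/56)/(w + 7). Integrate each term: (1/140) ln|(w - 7)| - (1/40) ln|(w + 3)| + (1/56) ln|(w + 7)| + C


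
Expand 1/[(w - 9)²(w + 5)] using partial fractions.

Cover-up at w=-5: γ = 1/(-5 - 9)² = 1/196. Cover-up at w=9: β = 1/(9 + 5) = 1/14. Comparing w² coeff: α = -γ = -1/196
Result: (-1/196)/(w - 9) + (1/14)/(w - 9)² + (1/196)/(w + 5)


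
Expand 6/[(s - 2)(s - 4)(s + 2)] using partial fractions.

Using cover-up method: P = -3/4, Q = 1/2, R = 1/4
Result: (-3/4)/(s - 2) + (1/2)/(s - 4) + (1/4)/(s + 2)


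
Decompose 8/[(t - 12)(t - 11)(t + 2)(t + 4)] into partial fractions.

Using Heaviside cover-up: (1/28)/(t - 12) - (8/195)/(t - 11) + (2/91)/(t + 2) - (1/60)/(t + 4)


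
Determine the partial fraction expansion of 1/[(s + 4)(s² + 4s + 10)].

Cover-up at s = -4: A = 1/((-4)² + 4·(-4) + 10) = 1/10. Then B = -A = -1/10, C = -A·(4 - 4) = 0
Result: (1/10)/(s + 4) - ((1/10)s)/(s² + 4s + 10)


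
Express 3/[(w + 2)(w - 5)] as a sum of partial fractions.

3/(w + 2)(w - 5) = A/(w + 2) + B/(w - 5). A = 3/(-2 - 5) = -3/7, B = 3/(5 + 2) = 3/7
Result: (-3/7)/(w + 2) + (3/7)/(w - 5)


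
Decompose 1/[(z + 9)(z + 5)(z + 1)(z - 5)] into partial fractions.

Using Heaviside cover-up: (-1/448)/(z + 9) + (1/160)/(z + 5) - (1/192)/(z + 1) + (1/840)/(z - 5)


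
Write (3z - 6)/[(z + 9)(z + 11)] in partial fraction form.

At z=-9: A = (3·(-9) - 6)/(-9 + 11) = -33/2. At z=-11: B = (3·(-11) - 6)/(-11 + 9) = 39/2
Result: (-33/2)/(z + 9) + (39/2)/(z + 11)


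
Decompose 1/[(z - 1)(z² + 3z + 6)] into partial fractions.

Cover-up at z = 1: A = 1/(1² + 3·1 + 6) = 1/10. Then B = -A = -1/10, C = -A·(3 + 1) = -2/5
Result: (1/10)/(z - 1) - ((1/10)z + 2/5)/(z² + 3z + 6)


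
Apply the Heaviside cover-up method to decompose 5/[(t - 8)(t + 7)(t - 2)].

Cover (t - 8), t=8: A = 5/[(8 + 7)(8 - 2)] = 1/18. Cover (t + 7), t=-7: B = 5/[(-7 - 8)(-7 - 2)] = 1/27. Cover (t - 2), t=2: C = 5/[(2 - 8)(2 + 7)] = -5/54.
Result: (1/18)/(t - 8) + (1/27)/(t + 7) - (5/54)/(t - 2)


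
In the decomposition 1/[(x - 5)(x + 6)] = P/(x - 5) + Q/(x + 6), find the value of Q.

Cover-up at x = -6: Q = 1/(-6 - 5) = -1/11


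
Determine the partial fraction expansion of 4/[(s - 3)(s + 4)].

4/(s - 3)(s + 4) = α/(s - 3) + β/(s + 4). α = 4/(3 + 4) = 4/7, β = 4/(-4 - 3) = -4/7
Result: (4/7)/(s - 3) - (4/7)/(s + 4)


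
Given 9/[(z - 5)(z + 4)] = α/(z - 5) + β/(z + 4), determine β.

Cover-up at z = -4: β = 9/(-4 - 5) = -9/9 = -1


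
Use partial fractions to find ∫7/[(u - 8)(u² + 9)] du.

Cover-up at u=8: P = 7/(8²+9) = 7/73. Coeff matching: Q = -7/73, R = -56/73. Decomposition: (7/73)/(u - 8) - ((7/73)u + 56/73)/(u² + 9). Integrate: linear → ln, quadratic → (1/2)ln + arctan: (7/73) ln|(u - 8)| - (7/146) ln(u² + 9) - (56/219) arctan(u/3) + C


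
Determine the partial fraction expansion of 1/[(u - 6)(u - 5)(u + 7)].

Using cover-up method: α = 1/13, β = -1/12, γ = 1/156
Result: (1/13)/(u - 6) - (1/12)/(u - 5) + (1/156)/(u + 7)


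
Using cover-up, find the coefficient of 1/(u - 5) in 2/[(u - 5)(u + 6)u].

Cover (u - 5), set u=5: 2/[(5 + 6)(5 - 0)] = 2/55


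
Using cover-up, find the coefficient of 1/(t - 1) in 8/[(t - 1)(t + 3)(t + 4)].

Cover (t - 1), set t=1: 8/[(1 + 3)(1 + 4)] = 2/5


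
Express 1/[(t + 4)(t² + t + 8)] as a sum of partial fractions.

Cover-up at t = -4: α = 1/((-4)² + 1·(-4) + 8) = 1/20. Then β = -α = -1/20, γ = -α·(1 - 4) = 3/20
Result: (1/20)/(t + 4) - ((1/20)t - 3/20)/(t² + t + 8)


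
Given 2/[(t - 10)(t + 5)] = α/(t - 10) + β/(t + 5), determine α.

Cover-up at t = 10: α = 2/(10 + 5) = 2/15


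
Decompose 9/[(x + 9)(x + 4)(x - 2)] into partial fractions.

Using cover-up method: α = 9/55, β = -3/10, γ = 3/22
Result: (9/55)/(x + 9) - (3/10)/(x + 4) + (3/22)/(x - 2)


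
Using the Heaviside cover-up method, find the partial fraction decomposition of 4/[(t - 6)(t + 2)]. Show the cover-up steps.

Cover (t - 6): set t=6, get α = 4/(6 + 2) = 1/2. Cover (t + 2): set t=-2, get β = 4/(-2 - 6) = -1/2.
Result: (1/2)/(t - 6) - (1/2)/(t + 2)


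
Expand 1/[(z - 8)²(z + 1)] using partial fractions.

Cover-up at z=-1: C = 1/(-1 - 8)² = 1/81. Cover-up at z=8: B = 1/(8 + 1) = 1/9. Comparing z² coeff: A = -C = -1/81
Result: (-1/81)/(z - 8) + (1/9)/(z - 8)² + (1/81)/(z + 1)


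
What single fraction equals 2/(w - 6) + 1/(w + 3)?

Common denominator (w - 6)(w + 3). Numerator: 2(w + 3) + 1(w - 6) = (2w + 6) + (w - 6) = 3w
Result: (3w)/[(w - 6)(w + 3)]


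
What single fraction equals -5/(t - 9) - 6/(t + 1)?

Common denominator (t - 9)(t + 1). Numerator: -5(t + 1) - 6(t - 9) = (-5t - 5) - (6t - 54) = -11t + 49
Result: (-11t + 49)/[(t - 9)(t + 1)]


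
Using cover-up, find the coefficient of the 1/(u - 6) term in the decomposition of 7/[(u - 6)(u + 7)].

Cover (u - 6), set u=6: 7/((u + 7) at u=6) = 7/(13) = 7/13


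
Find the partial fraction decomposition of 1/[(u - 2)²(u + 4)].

Cover-up at u=-4: γ = 1/(-4 - 2)² = 1/36. Cover-up at u=2: β = 1/(2 + 4) = 1/6. Comparing u² coeff: α = -γ = -1/36
Result: (-1/36)/(u - 2) + (1/6)/(u - 2)² + (1/36)/(u + 4)


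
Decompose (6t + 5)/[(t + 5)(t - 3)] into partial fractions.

At t=-5: A = (6·(-5) + 5)/(-5 - 3) = 25/8. At t=3: B = (6·3 + 5)/(3 + 5) = 23/8
Result: (25/8)/(t + 5) + (23/8)/(t - 3)


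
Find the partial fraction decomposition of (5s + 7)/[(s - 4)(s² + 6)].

At s=4: A = (5·4 + 7)/(4² + 6) = 27/22. B = -A = -27/22, C = 5 - 4·A = 1/11
Result: (27/22)/(s - 4) - ((27/22)s - 1/11)/(s² + 6)


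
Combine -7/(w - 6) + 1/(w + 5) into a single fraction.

Common denominator (w - 6)(w + 5). Numerator: -7(w + 5) + 1(w - 6) = (-7w - 35) + (w - 6) = -6w - 41
Result: (-6w - 41)/[(w - 6)(w + 5)]


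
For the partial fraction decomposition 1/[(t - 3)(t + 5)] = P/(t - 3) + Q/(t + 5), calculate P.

Cover-up at t = 3: P = 1/(3 + 5) = 1/8


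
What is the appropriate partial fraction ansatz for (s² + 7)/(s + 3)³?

Repeated linear factor (power 3): A/(s + 3) + B/(s + 3)² + C/(s + 3)³


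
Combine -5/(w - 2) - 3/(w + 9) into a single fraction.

Common denominator (w - 2)(w + 9). Numerator: -5(w + 9) - 3(w - 2) = (-5w - 45) - (3w - 6) = -8w - 39
Result: (-8w - 39)/[(w - 2)(w + 9)]


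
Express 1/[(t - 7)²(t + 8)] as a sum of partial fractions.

Cover-up at t=-8: C = 1/(-8 - 7)² = 1/225. Cover-up at t=7: B = 1/(7 + 8) = 1/15. Comparing t² coeff: A = -C = -1/225
Result: (-1/225)/(t - 7) + (1/15)/(t - 7)² + (1/225)/(t + 8)


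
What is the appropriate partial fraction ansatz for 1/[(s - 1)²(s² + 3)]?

Repeated linear + quadratic: A/(s - 1) + B/(s - 1)² + (Cs + D)/(s² + 3)


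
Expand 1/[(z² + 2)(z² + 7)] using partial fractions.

Coefficient matching gives α = γ = 0, β = 1/(7-2) = 1/5, δ = -β = -1/5
Result: (1/5)/(z² + 2) - (1/5)/(z² + 7)


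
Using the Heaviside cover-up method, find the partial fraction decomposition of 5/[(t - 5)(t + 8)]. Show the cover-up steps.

Cover (t - 5): set t=5, get α = 5/(5 + 8) = 5/13. Cover (t + 8): set t=-8, get β = 5/(-8 - 5) = -5/13.
Result: (5/13)/(t - 5) - (5/13)/(t + 8)


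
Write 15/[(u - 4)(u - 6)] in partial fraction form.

15/(u - 4)(u - 6) = A/(u - 4) + B/(u - 6). A = 15/(4 - 6) = -15/2, B = 15/(6 - 4) = 15/2
Result: (-15/2)/(u - 4) + (15/2)/(u - 6)


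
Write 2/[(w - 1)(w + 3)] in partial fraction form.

2/(w - 1)(w + 3) = A/(w - 1) + B/(w + 3). A = 2/(1 + 3) = 1/2, B = 2/(-3 - 1) = -1/2
Result: (1/2)/(w - 1) - (1/2)/(w + 3)


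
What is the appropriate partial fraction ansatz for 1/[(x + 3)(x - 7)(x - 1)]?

Three distinct linear factors: α/(x + 3) + β/(x - 7) + γ/(x - 1)


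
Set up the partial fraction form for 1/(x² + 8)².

Repeated quadratic factor: (Px + Q)/(x² + 8) + (Rx + S)/(x² + 8)²


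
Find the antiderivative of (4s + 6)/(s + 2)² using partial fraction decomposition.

Decompose: P = 4, Q = 4·(-2) + 6 = -2, so (4s + 6)/(s + 2)² = 4/(s + 2) - 2/(s + 2)². Integrate: ∫ P/(s + 2) ds = 4 ln|(s + 2)|; ∫ Q/(s + 2)² ds = 2/(s + 2). Sum: 4 ln|(s + 2)| + 2/(s + 2) + C


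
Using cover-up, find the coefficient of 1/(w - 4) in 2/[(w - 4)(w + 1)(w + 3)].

Cover (w - 4), set w=4: 2/[(4 + 1)(4 + 3)] = 2/35


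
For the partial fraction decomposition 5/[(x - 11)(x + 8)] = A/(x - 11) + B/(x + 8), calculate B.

Cover-up at x = -8: B = 5/(-8 - 11) = -5/19


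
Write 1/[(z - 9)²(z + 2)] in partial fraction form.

Cover-up at z=-2: C = 1/(-2 - 9)² = 1/121. Cover-up at z=9: B = 1/(9 + 2) = 1/11. Comparing z² coeff: A = -C = -1/121
Result: (-1/121)/(z - 9) + (1/11)/(z - 9)² + (1/121)/(z + 2)


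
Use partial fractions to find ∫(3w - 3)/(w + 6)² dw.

Decompose: P = 3, Q = 3·(-6) - 3 = -21, so (3w - 3)/(w + 6)² = 3/(w + 6) - 21/(w + 6)². Integrate: ∫ P/(w + 6) dw = 3 ln|(w + 6)|; ∫ Q/(w + 6)² dw = 21/(w + 6). Sum: 3 ln|(w + 6)| + 21/(w + 6) + C


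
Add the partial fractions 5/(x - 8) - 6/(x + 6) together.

Common denominator (x - 8)(x + 6). Numerator: 5(x + 6) - 6(x - 8) = (5x + 30) - (6x - 48) = -x + 78
Result: (-x + 78)/[(x - 8)(x + 6)]


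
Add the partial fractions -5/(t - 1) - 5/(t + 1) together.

Common denominator (t - 1)(t + 1). Numerator: -5(t + 1) - 5(t - 1) = (-5t - 5) - (5t - 5) = -10t
Result: (-10t)/[(t - 1)(t + 1)]


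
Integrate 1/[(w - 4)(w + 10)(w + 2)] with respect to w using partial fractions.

Cover-up: P = 1/84, Q = 1/112, R = -1/48. Decomposition: (1/84)/(w - 4) + (1/112)/(w + 10) - (1/48)/(w + 2). Integrate each term: (1/84) ln|(w - 4)| + (1/112) ln|(w + 10)| - (1/48) ln|(w + 2)| + C


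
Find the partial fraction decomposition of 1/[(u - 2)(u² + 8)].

Cover-up at u = 2: A = 1/(2² + 8) = 1/12. Then B = -A = -1/12, C = -A·(0 + 2) = -1/6
Result: (1/12)/(u - 2) - ((1/12)u + 1/6)/(u² + 8)


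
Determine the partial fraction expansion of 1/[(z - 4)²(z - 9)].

Cover-up at z=9: R = 1/(9 - 4)² = 1/25. Cover-up at z=4: Q = 1/(4 - 9) = -1/5. Comparing z² coeff: P = -R = -1/25
Result: (-1/25)/(z - 4) - (1/5)/(z - 4)² + (1/25)/(z - 9)


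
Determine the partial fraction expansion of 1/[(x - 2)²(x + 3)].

Cover-up at x=-3: C = 1/(-3 - 2)² = 1/25. Cover-up at x=2: B = 1/(2 + 3) = 1/5. Comparing x² coeff: A = -C = -1/25
Result: (-1/25)/(x - 2) + (1/5)/(x - 2)² + (1/25)/(x + 3)


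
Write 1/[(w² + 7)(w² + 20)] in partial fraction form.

Coefficient matching gives A = C = 0, B = 1/(20-7) = 1/13, D = -B = -1/13
Result: (1/13)/(w² + 7) - (1/13)/(w² + 20)


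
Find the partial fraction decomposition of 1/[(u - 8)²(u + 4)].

Cover-up at u=-4: C = 1/(-4 - 8)² = 1/144. Cover-up at u=8: B = 1/(8 + 4) = 1/12. Comparing u² coeff: A = -C = -1/144
Result: (-1/144)/(u - 8) + (1/12)/(u - 8)² + (1/144)/(u + 4)


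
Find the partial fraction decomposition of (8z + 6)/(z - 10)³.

(8z + 6) = α(z - 10)² + β(z - 10) + γ. At z = 10: γ = 8·10 + 6 = 86. Coefficients: α = 0, β = 8
Result: 8/(z - 10)² + 86/(z - 10)³


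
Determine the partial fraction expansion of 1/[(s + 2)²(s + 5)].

Cover-up at s=-5: C = 1/(-5 + 2)² = 1/9. Cover-up at s=-2: B = 1/(-2 + 5) = 1/3. Comparing s² coeff: A = -C = -1/9
Result: (-1/9)/(s + 2) + (1/3)/(s + 2)² + (1/9)/(s + 5)


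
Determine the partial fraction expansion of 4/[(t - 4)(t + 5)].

4/(t - 4)(t + 5) = P/(t - 4) + Q/(t + 5). P = 4/(4 + 5) = 4/9, Q = 4/(-5 - 4) = -4/9
Result: (4/9)/(t - 4) - (4/9)/(t + 5)


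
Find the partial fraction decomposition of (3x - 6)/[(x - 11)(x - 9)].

At x=11: P = (3·11 - 6)/(11 - 9) = 27/2. At x=9: Q = (3·9 - 6)/(9 - 11) = -21/2
Result: (27/2)/(x - 11) - (21/2)/(x - 9)
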